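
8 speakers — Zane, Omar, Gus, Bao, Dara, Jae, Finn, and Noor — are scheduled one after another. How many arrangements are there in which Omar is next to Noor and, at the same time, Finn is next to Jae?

Treat {Omar,Noor} as one block (2 orders) and {Finn,Jae} as another (2 orders).
That leaves 6 units to arrange: 2 × 2 × 6! = 4 × 720 = 2880.

2880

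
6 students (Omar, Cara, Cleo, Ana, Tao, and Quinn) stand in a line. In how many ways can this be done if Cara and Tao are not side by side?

480

There are 6! = 720 arrangements in all. If Cara and Tao are adjacent, merging them into one block gives 2·(5)! = 240 arrangements.
So 720 − 240 = 480 arrangements keep them apart.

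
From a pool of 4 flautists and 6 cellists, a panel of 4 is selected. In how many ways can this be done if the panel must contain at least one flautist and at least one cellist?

194

Total 4-person selections from all 10: C(10,4) = 210.
Selections missing a whole group: no flautists → C(6,4) = 15; no cellists → C(4,4) = 1.
Both groups omitted at once is impossible, so 210 − 16 = 194.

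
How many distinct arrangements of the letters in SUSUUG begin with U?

Fix U in the first position and arrange the remaining 5 letters.
Those 5 letters have S appearing twice and U appearing twice, giving (5)!/(2!·2!) = 30.

30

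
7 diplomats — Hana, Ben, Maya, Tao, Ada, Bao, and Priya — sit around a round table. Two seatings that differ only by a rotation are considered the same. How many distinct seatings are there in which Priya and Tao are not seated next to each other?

All circular seatings of 7 people number (6)! = 720.
Seatings with Priya beside Tao: treat them as a block with 2 internal orders, giving 2 × (5)! = 240.
Subtracting, 720 − 240 = 480.

480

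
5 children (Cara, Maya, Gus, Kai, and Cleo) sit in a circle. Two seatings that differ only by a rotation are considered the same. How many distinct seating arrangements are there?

24

Fix one person's seat to break rotational symmetry; the remaining 4 people can be arranged in (4)! = 24 ways.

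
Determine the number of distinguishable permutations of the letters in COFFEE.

180

COFFEE has 6 letters with E appearing twice and F appearing twice.
The number of distinct arrangements is 6!/(2!·2!) = 720/4 = 180.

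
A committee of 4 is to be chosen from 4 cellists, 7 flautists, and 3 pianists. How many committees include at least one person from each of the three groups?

Unrestricted: C(14,4) = 1001 ways to pick any 4 of the 14.
Subtract selections that omit an entire group: no cellists → C(10,4) = 210; no flautists → C(7,4) = 35; no pianists → C(11,4) = 330.
Add back selections omitting two groups (i.e. drawn from a single group): C(4,4) + C(7,4) + C(3,4) = 36.
By inclusion–exclusion: 1001 − 575 + 36 = 462.

462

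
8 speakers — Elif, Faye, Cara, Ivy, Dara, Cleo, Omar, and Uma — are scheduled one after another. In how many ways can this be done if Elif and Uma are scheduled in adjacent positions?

10080

Glue Elif and Uma into one block (2 internal orders), leaving 7 units to arrange in a row.
So the count is 2·(7)! = 10080.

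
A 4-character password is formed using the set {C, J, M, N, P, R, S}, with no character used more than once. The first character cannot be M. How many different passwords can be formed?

720

The first character has 7−1 = 6 choices (anything except M).
The remaining 3 characters are filled from the other 6 symbols without repetition: 6 × 5 × 4 = 120.
Total: 6 × 120 = 720.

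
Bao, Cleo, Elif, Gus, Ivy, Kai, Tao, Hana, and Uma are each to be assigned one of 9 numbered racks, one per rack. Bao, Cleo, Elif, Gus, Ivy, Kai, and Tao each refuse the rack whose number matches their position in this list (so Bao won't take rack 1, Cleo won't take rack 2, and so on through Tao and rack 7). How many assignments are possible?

165016

Let Aᵢ (for 1 ≤ i ≤ 7) be the placements that put person i in their forbidden rack. Any j of these fix j positions, leaving (9−j)! ways to fill the rest, and there are C(7,j) ways to pick which j.
By inclusion–exclusion, the number of valid placements is Σ_{j=0}^{7} (−1)^j C(7,j)·(9−j)!.
Computing: 362880 − 282240 + 105840 − 25200 + 4200 − 504 + 42 − 2 = 165016.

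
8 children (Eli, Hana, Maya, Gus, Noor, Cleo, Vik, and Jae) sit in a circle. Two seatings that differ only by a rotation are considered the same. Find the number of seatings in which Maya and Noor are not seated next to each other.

All circular seatings of 8 people number (7)! = 5040.
Seatings with Maya beside Noor: treat them as a block with 2 internal orders, giving 2 × (6)! = 1440.
Subtracting, 5040 − 1440 = 3600.

3600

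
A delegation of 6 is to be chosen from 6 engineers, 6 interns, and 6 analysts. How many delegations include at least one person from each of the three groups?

15795

Total 6-person selections from all 18: C(18,6) = 18564.
Subtract selections that omit an entire group: no engineers → C(12,6) = 924; no interns → C(12,6) = 924; no analysts → C(12,6) = 924.
Add back selections omitting two groups (i.e. drawn from a single group): C(6,6) + C(6,6) + C(6,6) = 3.
By inclusion–exclusion: 18564 − 2772 + 3 = 15795.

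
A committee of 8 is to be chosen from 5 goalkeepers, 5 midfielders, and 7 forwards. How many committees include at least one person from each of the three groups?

Total 8-person selections from all 17: C(17,8) = 24310.
Subtract selections that omit an entire group: no goalkeepers → C(12,8) = 495; no midfielders → C(12,8) = 495; no forwards → C(10,8) = 45.
Add back selections omitting two groups (i.e. drawn from a single group): C(5,8) + C(5,8) + C(7,8) = 0.
By inclusion–exclusion: 24310 − 1035 + 0 = 23275.

23275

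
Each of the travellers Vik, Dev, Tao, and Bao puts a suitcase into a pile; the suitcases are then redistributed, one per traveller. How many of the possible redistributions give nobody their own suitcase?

9

Count assignments avoiding every fixed point. For any j of the 4 travellers fixed to their own suitcase, the other 4−j can be arranged in (4−j)! ways.
By inclusion–exclusion this is Σ_{j=0}^{4} (−1)^j C(4,j)·(4−j)!.
Computing: 24 − 24 + 12 − 4 + 1 = 9.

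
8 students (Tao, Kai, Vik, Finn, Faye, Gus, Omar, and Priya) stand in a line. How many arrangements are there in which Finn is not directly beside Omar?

30240

Of the 8! = 40320 arrangements, those with Finn and Omar adjacent number 2 × 7! = 10080 (treat the pair as a block with 2 internal orders).
Complementary counting: 40320 − 10080 = 30240.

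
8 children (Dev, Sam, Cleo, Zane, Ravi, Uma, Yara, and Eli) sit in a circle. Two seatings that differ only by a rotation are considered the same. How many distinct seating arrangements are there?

Seat Dev anywhere (absorbing the rotational symmetry), then permute the other 7: (7)! = 5040.

5040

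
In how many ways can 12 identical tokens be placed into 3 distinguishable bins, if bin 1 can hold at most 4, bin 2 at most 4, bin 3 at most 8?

Without the upper bounds there are C(14,2) = 91 ways to split 12 among 3 bins.
Subtract solutions that violate a single cap (substitute x_i' = x_i − (cap_i+1)): x_1 ≥ 5 gives C(9,2) = 36; x_2 ≥ 5 gives C(9,2) = 36; x_3 ≥ 9 gives C(5,2) = 10. Together 82.
Add back pairs where two caps are both exceeded: 6 + 0 + 0 = 6.
By inclusion–exclusion the count is 91 − 82 + 6 = 15.

15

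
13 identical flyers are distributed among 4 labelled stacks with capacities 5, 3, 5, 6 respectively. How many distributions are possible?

Without the upper bounds there are C(16,3) = 560 ways to split 13 among 4 stacks.
Subtract solutions that violate a single cap (substitute x_i' = x_i − (cap_i+1)): x_1 ≥ 6 gives C(10,3) = 120; x_2 ≥ 4 gives C(12,3) = 220; x_3 ≥ 6 gives C(10,3) = 120; x_4 ≥ 7 gives C(9,3) = 84. Together 544.
Add back pairs where two caps are both exceeded: 20 + 4 + 1 + 20 + 10 + 1 = 56.
By inclusion–exclusion the count is 560 − 544 + 56 = 72.

72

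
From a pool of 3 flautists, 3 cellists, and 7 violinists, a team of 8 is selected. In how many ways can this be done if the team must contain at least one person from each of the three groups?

Unrestricted: C(13,8) = 1287 ways to pick any 8 of the 13.
Selections missing a whole group: no flautists → C(10,8) = 45; no cellists → C(10,8) = 45; no violinists → C(6,8) = 0.
Add back selections omitting two groups (i.e. drawn from a single group): C(3,8) + C(3,8) + C(7,8) = 0.
By inclusion–exclusion: 1287 − 90 + 0 = 1197.

1197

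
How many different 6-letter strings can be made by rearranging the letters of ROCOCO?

60

The 6 letters of ROCOCO have repeats: C appearing twice and O appearing 3 times.
Dividing 6! = 720 by 3!·2! = 12 for the repeated letters gives 60.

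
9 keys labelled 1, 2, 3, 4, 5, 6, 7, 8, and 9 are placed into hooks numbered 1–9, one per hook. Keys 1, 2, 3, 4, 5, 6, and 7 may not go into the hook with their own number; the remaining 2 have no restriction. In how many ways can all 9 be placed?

Let Aᵢ (for 1 ≤ i ≤ 7) be the placements that put key i in its forbidden hook. Any j of these fix j positions, leaving (9−j)! ways to fill the rest, and there are C(7,j) ways to pick which j.
By inclusion–exclusion, the number of valid placements is Σ_{j=0}^{7} (−1)^j C(7,j)·(9−j)!.
Computing: 362880 − 282240 + 105840 − 25200 + 4200 − 504 + 42 − 2 = 165016.

165016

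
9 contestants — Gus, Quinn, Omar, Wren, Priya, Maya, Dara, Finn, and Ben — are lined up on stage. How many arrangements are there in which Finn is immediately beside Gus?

Place the 7 others and the Finn-Gus pair as 8 objects in a line; the pair has 2 internal arrangements.
So the count is 2·(8)! = 80640.

80640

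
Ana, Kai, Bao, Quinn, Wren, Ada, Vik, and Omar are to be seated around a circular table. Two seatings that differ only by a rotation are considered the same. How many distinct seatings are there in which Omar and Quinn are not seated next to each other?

3600

Without the restriction there are (7)! = 5040 seatings.
Seatings with Omar beside Quinn: treat them as a block with 2 internal orders, giving 2 × (6)! = 1440.
Subtracting, 5040 − 1440 = 3600.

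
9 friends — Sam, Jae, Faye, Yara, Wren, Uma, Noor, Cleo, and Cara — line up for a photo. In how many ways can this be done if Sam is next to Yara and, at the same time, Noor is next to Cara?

Treat {Sam,Yara} as one block (2 orders) and {Noor,Cara} as another (2 orders).
That leaves 7 units to arrange: 2 × 2 × 7! = 4 × 5040 = 20160.

20160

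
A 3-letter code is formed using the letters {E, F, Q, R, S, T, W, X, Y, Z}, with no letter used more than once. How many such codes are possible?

720

With no repetition, fill the 3 letters in order: 10 choices, then 9, down to 8.
10 × 9 × 8 = 720.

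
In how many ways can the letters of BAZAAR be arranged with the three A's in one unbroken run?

Treat the 3 copies of A as a single block. The multiset to arrange is then {AAA, B, R, Z}, 4 items in all.
All 4 items are distinct, so there are (4)! = 24 arrangements.

24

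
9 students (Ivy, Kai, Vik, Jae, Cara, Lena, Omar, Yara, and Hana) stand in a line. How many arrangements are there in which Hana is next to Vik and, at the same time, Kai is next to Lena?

Treat {Hana,Vik} as one block (2 orders) and {Kai,Lena} as another (2 orders).
That leaves 7 units to arrange: 2 × 2 × 7! = 4 × 5040 = 20160.

20160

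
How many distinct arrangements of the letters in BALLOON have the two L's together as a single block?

360

Treat the 2 copies of L as a single block. The multiset to arrange is then {LL, A, B, N, O, O}, 6 items in all.
That gives (6)!/(2!) = 360 arrangements.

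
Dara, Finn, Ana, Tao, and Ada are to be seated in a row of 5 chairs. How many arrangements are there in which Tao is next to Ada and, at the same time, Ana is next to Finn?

24

Treat {Tao,Ada} as one block (2 orders) and {Ana,Finn} as another (2 orders).
That leaves 3 units to arrange: 2 × 2 × 3! = 4 × 6 = 24.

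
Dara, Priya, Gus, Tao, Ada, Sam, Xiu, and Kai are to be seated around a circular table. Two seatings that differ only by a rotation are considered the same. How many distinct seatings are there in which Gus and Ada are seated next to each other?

Treat {Gus, Ada} as one unit (2 internal orders) and seat the resulting 7 units around the table: (6)! circular arrangements.
So 2 × (6)! = 2 × 720 = 1440.

1440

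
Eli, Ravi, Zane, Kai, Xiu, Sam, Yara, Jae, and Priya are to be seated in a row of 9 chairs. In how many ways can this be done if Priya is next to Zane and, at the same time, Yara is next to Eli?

Treat {Priya,Zane} as one block (2 orders) and {Yara,Eli} as another (2 orders).
That leaves 7 units to arrange: 2 × 2 × 7! = 4 × 5040 = 20160.

20160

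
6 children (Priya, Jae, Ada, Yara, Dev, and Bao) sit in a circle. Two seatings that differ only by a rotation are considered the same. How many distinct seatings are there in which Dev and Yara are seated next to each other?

Treat {Dev, Yara} as one unit (2 internal orders) and seat the resulting 5 units around the table: (4)! circular arrangements.
So 2 × (4)! = 2 × 24 = 48.

48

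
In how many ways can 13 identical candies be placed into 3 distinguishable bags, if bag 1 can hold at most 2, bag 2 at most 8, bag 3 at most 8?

15

By stars and bars, unrestricted non-negative solutions to x_1+…+x_3 = 13 number C(13+2,2) = 105.
Subtract solutions that violate a single cap (substitute x_i' = x_i − (cap_i+1)): x_1 ≥ 3 gives C(12,2) = 66; x_2 ≥ 9 gives C(6,2) = 15; x_3 ≥ 9 gives C(6,2) = 15. Together 96.
Add back pairs where two caps are both exceeded: 3 + 3 + 0 = 6.
By inclusion–exclusion the count is 105 − 96 + 6 = 15.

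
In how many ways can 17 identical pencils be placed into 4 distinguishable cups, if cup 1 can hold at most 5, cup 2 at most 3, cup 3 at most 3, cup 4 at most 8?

By stars and bars, unrestricted non-negative solutions to x_1+…+x_4 = 17 number C(17+3,3) = 1140.
Subtract solutions that violate a single cap (substitute x_i' = x_i − (cap_i+1)): x_1 ≥ 6 gives C(14,3) = 364; x_2 ≥ 4 gives C(16,3) = 560; x_3 ≥ 4 gives C(16,3) = 560; x_4 ≥ 9 gives C(11,3) = 165. Together 1649.
Add back pairs where two caps are both exceeded: 120 + 120 + 10 + 220 + 35 + 35 = 540.
Subtract triples: 20 + 0 + 0 + 1 = 21.
By inclusion–exclusion the count is 1140 − 1649 + 540 − 21 = 10.

10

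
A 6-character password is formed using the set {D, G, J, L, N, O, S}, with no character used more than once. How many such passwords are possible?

Choose and order 6 of the 7 symbols: the first character has 7 options, the next 6, and so on down to 2.
7 × 6 × 5 × 4 × 3 × 2 = 5040.

5040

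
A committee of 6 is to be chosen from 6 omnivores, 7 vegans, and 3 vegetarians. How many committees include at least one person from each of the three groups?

Total 6-person selections from all 16: C(16,6) = 8008.
Selections missing a whole group: no omnivores → C(10,6) = 210; no vegans → C(9,6) = 84; no vegetarians → C(13,6) = 1716.
Add back selections omitting two groups (i.e. drawn from a single group): C(6,6) + C(7,6) + C(3,6) = 8.
By inclusion–exclusion: 8008 − 2010 + 8 = 6006.

6006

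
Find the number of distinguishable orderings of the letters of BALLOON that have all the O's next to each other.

360

Treat the 2 copies of O as a single block. The multiset to arrange is then {OO, A, B, L, L, N}, 6 items in all.
That gives (6)!/(2!) = 360 arrangements.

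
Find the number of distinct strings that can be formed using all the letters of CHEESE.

The 6 letters of CHEESE have repeats: E appearing 3 times.
So there are 6! / (3!) = 120 distinguishable arrangements.

120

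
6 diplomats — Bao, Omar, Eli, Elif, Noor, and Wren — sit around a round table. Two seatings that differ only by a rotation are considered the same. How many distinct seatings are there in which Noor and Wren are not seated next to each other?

72

Without the restriction there are (5)! = 120 seatings.
Seatings with Noor beside Wren: treat them as a block with 2 internal orders, giving 2 × (4)! = 48.
Subtracting, 120 − 48 = 72.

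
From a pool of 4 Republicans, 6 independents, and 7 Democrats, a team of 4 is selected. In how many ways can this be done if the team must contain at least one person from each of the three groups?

Unrestricted: C(17,4) = 2380 ways to pick any 4 of the 17.
Subtract selections that omit an entire group: no Republicans → C(13,4) = 715; no independents → C(11,4) = 330; no Democrats → C(10,4) = 210.
Add back selections omitting two groups (i.e. drawn from a single group): C(4,4) + C(6,4) + C(7,4) = 51.
By inclusion–exclusion: 2380 − 1255 + 51 = 1176.

1176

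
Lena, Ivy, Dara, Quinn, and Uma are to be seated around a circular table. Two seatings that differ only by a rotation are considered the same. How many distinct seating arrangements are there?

24

Seat Lena anywhere (absorbing the rotational symmetry), then permute the other 4: (4)! = 24.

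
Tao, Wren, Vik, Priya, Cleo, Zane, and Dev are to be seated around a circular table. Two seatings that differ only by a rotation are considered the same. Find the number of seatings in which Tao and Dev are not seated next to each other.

Without the restriction there are (6)! = 720 seatings.
Those with Tao next to Dev: fuse the pair into one unit and seat 6 units around a circle — 2·(5)! = 240.
Subtracting, 720 − 240 = 480.

480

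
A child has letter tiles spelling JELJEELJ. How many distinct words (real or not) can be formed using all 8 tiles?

560

Letter multiplicities in JELJEELJ: E×3, J×3, L×2.
The number of distinct arrangements is 8!/(3!·3!·2!) = 40320/72 = 560.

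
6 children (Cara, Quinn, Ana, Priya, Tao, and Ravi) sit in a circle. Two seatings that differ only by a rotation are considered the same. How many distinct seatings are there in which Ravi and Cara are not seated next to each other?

72

Without the restriction there are (5)! = 120 seatings.
Seatings with Ravi beside Cara: treat them as a block with 2 internal orders, giving 2 × (4)! = 48.
Subtracting, 120 − 48 = 72.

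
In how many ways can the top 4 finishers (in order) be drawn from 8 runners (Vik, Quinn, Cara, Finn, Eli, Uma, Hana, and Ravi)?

1680

This is an ordered selection of 4 from 8: P(8,4).
That gives 8 × 7 × 6 × 5 = 1680.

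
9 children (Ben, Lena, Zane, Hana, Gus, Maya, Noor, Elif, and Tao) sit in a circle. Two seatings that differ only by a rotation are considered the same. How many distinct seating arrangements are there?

40320

Fix one person's seat to break rotational symmetry; the remaining 8 people can be arranged in (8)! = 40320 ways.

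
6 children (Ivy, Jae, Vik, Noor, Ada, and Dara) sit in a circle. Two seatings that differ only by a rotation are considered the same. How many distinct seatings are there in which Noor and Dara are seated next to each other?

Glue Noor and Dara into a block (2 internal orders). Seating 5 units around a circle gives (4)! arrangements.
So 2 × (4)! = 2 × 24 = 48.

48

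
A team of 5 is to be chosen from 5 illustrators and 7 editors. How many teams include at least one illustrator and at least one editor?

770

Unrestricted: C(12,5) = 792 ways to pick any 5 of the 12.
Subtract selections that omit an entire group: no illustrators → C(7,5) = 21; no editors → C(5,5) = 1.
Both groups omitted at once is impossible, so 792 − 22 = 770.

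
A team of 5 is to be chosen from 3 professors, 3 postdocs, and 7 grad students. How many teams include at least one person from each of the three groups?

798

Total 5-person selections from all 13: C(13,5) = 1287.
Selections missing a whole group: no professors → C(10,5) = 252; no postdocs → C(10,5) = 252; no grad students → C(6,5) = 6.
Add back selections omitting two groups (i.e. drawn from a single group): C(3,5) + C(3,5) + C(7,5) = 21.
By inclusion–exclusion: 1287 − 510 + 21 = 798.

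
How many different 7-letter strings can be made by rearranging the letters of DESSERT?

1260

Letter multiplicities in DESSERT: D×1, E×2, R×1, S×2, T×1.
The number of distinct arrangements is 7!/(2!·2!) = 5040/4 = 1260.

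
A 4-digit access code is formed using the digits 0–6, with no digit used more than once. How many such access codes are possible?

840

Choose and order 4 of the 7 symbols: the first digit has 7 options, the next 6, then 5, 4.
That product is 7 × 6 × 5 × 4 = 840.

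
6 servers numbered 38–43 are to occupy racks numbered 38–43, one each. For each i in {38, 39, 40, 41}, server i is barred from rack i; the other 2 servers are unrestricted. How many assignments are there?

362

Let Aᵢ (for 38 ≤ i ≤ 41) be the placements that put server i in its forbidden rack. Any j of these fix j positions, leaving (6−j)! ways to fill the rest, and there are C(4,j) ways to pick which j.
By inclusion–exclusion, the number of valid placements is Σ_{j=0}^{4} (−1)^j C(4,j)·(6−j)!.
Computing: 720 − 480 + 144 − 24 + 2 = 362.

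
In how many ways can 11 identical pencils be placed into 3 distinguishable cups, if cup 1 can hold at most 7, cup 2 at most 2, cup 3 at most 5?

Ignoring the caps, the number of non-negative solutions to x_1+…+x_3 = 11 is C(13,2) = 78.
Subtract solutions that violate a single cap (substitute x_i' = x_i − (cap_i+1)): x_1 ≥ 8 gives C(5,2) = 10; x_2 ≥ 3 gives C(10,2) = 45; x_3 ≥ 6 gives C(7,2) = 21. Together 76.
Add back pairs where two caps are both exceeded: 1 + 0 + 6 = 7.
By inclusion–exclusion the count is 78 − 76 + 7 = 9.

9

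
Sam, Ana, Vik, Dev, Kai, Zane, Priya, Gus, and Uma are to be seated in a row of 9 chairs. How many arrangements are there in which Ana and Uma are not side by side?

Of the 9! = 362880 arrangements, those with Ana and Uma adjacent number 2 × 8! = 80640 (treat the pair as a block with 2 internal orders).
Complementary counting: 362880 − 80640 = 282240.

282240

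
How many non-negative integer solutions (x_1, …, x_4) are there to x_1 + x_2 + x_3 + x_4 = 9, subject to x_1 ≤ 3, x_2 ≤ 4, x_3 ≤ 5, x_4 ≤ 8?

109

By stars and bars, unrestricted non-negative solutions to x_1+…+x_4 = 9 number C(9+3,3) = 220.
Subtract solutions that violate a single cap (substitute x_i' = x_i − (cap_i+1)): x_1 ≥ 4 gives C(8,3) = 56; x_2 ≥ 5 gives C(7,3) = 35; x_3 ≥ 6 gives C(6,3) = 20; x_4 ≥ 9 gives C(3,3) = 1. Together 112.
Add back pairs where two caps are both exceeded: 1 + 0 + 0 + 0 + 0 + 0 = 1.
By inclusion–exclusion the count is 220 − 112 + 1 = 109.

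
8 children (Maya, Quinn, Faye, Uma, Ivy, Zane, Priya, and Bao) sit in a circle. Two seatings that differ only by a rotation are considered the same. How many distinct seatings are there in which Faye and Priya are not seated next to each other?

All circular seatings of 8 people number (7)! = 5040.
Those with Faye next to Priya: fuse the pair into one unit and seat 7 units around a circle — 2·(6)! = 1440.
Subtracting, 5040 − 1440 = 3600.

3600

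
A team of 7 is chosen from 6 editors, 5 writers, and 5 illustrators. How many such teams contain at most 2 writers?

7260

Split by how many writers are chosen (0 through 2).
Sum: C(5,0)·C(11,7) + C(5,1)·C(11,6) + C(5,2)·C(11,5) = 330 + 2310 + 4620 = 7260.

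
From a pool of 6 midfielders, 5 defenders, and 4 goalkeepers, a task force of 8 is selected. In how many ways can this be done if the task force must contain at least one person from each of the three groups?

6216

Unrestricted: C(15,8) = 6435 ways to pick any 8 of the 15.
Selections missing a whole group: no midfielders → C(9,8) = 9; no defenders → C(10,8) = 45; no goalkeepers → C(11,8) = 165.
Add back selections omitting two groups (i.e. drawn from a single group): C(6,8) + C(5,8) + C(4,8) = 0.
By inclusion–exclusion: 6435 − 219 + 0 = 6216.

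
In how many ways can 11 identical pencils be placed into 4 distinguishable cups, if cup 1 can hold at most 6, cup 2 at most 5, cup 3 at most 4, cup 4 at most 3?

Ignoring the caps, the number of non-negative solutions to x_1+…+x_4 = 11 is C(14,3) = 364.
Subtract solutions that violate a single cap (substitute x_i' = x_i − (cap_i+1)): x_1 ≥ 7 gives C(7,3) = 35; x_2 ≥ 6 gives C(8,3) = 56; x_3 ≥ 5 gives C(9,3) = 84; x_4 ≥ 4 gives C(10,3) = 120. Together 295.
Add back pairs where two caps are both exceeded: 0 + 0 + 1 + 1 + 4 + 10 = 16.
By inclusion–exclusion the count is 364 − 295 + 16 = 85.

85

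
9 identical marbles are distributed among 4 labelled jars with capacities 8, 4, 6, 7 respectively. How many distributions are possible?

By stars and bars, unrestricted non-negative solutions to x_1+…+x_4 = 9 number C(9+3,3) = 220.
Subtract solutions that violate a single cap (substitute x_i' = x_i − (cap_i+1)): x_1 ≥ 9 gives C(3,3) = 1; x_2 ≥ 5 gives C(7,3) = 35; x_3 ≥ 7 gives C(5,3) = 10; x_4 ≥ 8 gives C(4,3) = 4. Together 50.
No two caps can be exceeded simultaneously, so the pair terms are all 0.
By inclusion–exclusion the count is 220 − 50 + 0 = 170.

170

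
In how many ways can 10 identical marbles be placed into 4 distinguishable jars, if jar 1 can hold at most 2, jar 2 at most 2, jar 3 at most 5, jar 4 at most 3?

By stars and bars, unrestricted non-negative solutions to x_1+…+x_4 = 10 number C(10+3,3) = 286.
Subtract solutions that violate a single cap (substitute x_i' = x_i − (cap_i+1)): x_1 ≥ 3 gives C(10,3) = 120; x_2 ≥ 3 gives C(10,3) = 120; x_3 ≥ 6 gives C(7,3) = 35; x_4 ≥ 4 gives C(9,3) = 84. Together 359.
Add back pairs where two caps are both exceeded: 35 + 4 + 20 + 4 + 20 + 1 = 84.
Subtract triples: 0 + 1 + 0 + 0 = 1.
By inclusion–exclusion the count is 286 − 359 + 84 − 1 = 10.

10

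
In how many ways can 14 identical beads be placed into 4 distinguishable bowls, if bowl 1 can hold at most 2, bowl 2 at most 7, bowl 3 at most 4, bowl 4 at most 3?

10

By stars and bars, unrestricted non-negative solutions to x_1+…+x_4 = 14 number C(14+3,3) = 680.
Subtract solutions that violate a single cap (substitute x_i' = x_i − (cap_i+1)): x_1 ≥ 3 gives C(14,3) = 364; x_2 ≥ 8 gives C(9,3) = 84; x_3 ≥ 5 gives C(12,3) = 220; x_4 ≥ 4 gives C(13,3) = 286. Together 954.
Add back pairs where two caps are both exceeded: 20 + 84 + 120 + 4 + 10 + 56 = 294.
Subtract triples: 0 + 0 + 10 + 0 = 10.
By inclusion–exclusion the count is 680 − 954 + 294 − 10 = 10.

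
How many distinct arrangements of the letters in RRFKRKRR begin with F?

With the first slot taken by F, it remains to arrange the other 7 letters (RRKRKRR).
Those 7 letters have K appearing twice and R appearing 5 times, giving (7)!/(5!·2!) = 21.

21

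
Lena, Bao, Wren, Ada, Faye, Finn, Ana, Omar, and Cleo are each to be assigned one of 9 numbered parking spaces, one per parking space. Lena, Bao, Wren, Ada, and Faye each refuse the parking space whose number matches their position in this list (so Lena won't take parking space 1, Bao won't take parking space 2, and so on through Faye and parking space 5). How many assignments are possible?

205056

Let Aᵢ (for 1 ≤ i ≤ 5) be the placements that put person i in their forbidden parking space. Any j of these fix j positions, leaving (9−j)! ways to fill the rest, and there are C(5,j) ways to pick which j.
By inclusion–exclusion, the number of valid placements is Σ_{j=0}^{5} (−1)^j C(5,j)·(9−j)!.
Computing: 362880 − 201600 + 50400 − 7200 + 600 − 24 = 205056.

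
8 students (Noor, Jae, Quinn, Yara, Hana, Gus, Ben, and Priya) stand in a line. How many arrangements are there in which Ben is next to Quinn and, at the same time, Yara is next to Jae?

Treat {Ben,Quinn} as one block (2 orders) and {Yara,Jae} as another (2 orders).
That leaves 6 units to arrange: 2 × 2 × 6! = 4 × 720 = 2880.

2880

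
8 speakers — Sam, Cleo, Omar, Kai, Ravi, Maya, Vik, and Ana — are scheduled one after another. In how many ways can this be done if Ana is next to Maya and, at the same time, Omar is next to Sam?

2880

Treat {Ana,Maya} as one block (2 orders) and {Omar,Sam} as another (2 orders).
That leaves 6 units to arrange: 2 × 2 × 6! = 4 × 720 = 2880.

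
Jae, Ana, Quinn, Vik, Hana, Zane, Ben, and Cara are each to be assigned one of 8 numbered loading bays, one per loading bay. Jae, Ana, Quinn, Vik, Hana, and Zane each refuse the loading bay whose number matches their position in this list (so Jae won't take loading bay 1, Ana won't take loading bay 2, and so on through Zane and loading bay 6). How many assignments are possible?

18806

Let Aᵢ (for 1 ≤ i ≤ 6) be the placements that put person i in their forbidden loading bay. Any j of these fix j positions, leaving (8−j)! ways to fill the rest, and there are C(6,j) ways to pick which j.
By inclusion–exclusion, the number of valid placements is Σ_{j=0}^{6} (−1)^j C(6,j)·(8−j)!.
Computing: 40320 − 30240 + 10800 − 2400 + 360 − 36 + 2 = 18806.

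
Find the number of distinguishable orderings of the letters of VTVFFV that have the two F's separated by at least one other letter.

There are 6!/(3!·2!) = 60 arrangements of VTVFFV in total.
If the two F's are adjacent, glue them into one block, leaving 5 items to arrange: (5)!/(3!) = 20 ways.
Hence 60 − 20 = 40.

40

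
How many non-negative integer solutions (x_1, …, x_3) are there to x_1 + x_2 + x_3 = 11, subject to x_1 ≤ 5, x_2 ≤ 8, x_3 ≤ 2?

12

Without the upper bounds there are C(13,2) = 78 ways to split 11 among 3 variables.
Subtract solutions that violate a single cap (substitute x_i' = x_i − (cap_i+1)): x_1 ≥ 6 gives C(7,2) = 21; x_2 ≥ 9 gives C(4,2) = 6; x_3 ≥ 3 gives C(10,2) = 45. Together 72.
Add back pairs where two caps are both exceeded: 0 + 6 + 0 = 6.
By inclusion–exclusion the count is 78 − 72 + 6 = 12.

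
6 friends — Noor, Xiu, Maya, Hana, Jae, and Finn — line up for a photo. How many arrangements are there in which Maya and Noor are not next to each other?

480

Of the 6! = 720 arrangements, those with Maya and Noor adjacent number 2 × 5! = 240 (treat the pair as a block with 2 internal orders).
So 720 − 240 = 480 arrangements keep them apart.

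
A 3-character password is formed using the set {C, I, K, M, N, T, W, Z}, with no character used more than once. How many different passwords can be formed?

With no repetition, fill the 3 characters in order: 8 choices, then 7, down to 6.
8 × 7 × 6 = 336.

336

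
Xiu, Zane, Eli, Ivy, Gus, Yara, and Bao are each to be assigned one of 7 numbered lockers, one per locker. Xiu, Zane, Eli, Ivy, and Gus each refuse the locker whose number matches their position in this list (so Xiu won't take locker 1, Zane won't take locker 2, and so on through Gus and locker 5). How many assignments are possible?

Let Aᵢ (for 1 ≤ i ≤ 5) be the placements that put person i in their forbidden locker. Any j of these fix j positions, leaving (7−j)! ways to fill the rest, and there are C(5,j) ways to pick which j.
By inclusion–exclusion, the number of valid placements is Σ_{j=0}^{5} (−1)^j C(5,j)·(7−j)!.
Computing: 5040 − 3600 + 1200 − 240 + 30 − 2 = 2428.

2428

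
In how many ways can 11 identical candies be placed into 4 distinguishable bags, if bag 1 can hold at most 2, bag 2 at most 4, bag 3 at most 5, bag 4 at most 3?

Without the upper bounds there are C(14,3) = 364 ways to split 11 among 4 bags.
Subtract solutions that violate a single cap (substitute x_i' = x_i − (cap_i+1)): x_1 ≥ 3 gives C(11,3) = 165; x_2 ≥ 5 gives C(9,3) = 84; x_3 ≥ 6 gives C(8,3) = 56; x_4 ≥ 4 gives C(10,3) = 120. Together 425.
Add back pairs where two caps are both exceeded: 20 + 10 + 35 + 1 + 10 + 4 = 80.
By inclusion–exclusion the count is 364 − 425 + 80 = 19.

19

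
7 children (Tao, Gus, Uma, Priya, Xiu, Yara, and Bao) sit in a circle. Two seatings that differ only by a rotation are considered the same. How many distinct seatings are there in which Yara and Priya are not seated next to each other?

480

All circular seatings of 7 people number (6)! = 720.
Those with Yara next to Priya: fuse the pair into one unit and seat 6 units around a circle — 2·(5)! = 240.
Subtracting, 720 − 240 = 480.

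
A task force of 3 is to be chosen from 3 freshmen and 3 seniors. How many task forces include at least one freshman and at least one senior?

Unrestricted: C(6,3) = 20 ways to pick any 3 of the 6.
Selections missing a whole group: no freshmen → C(3,3) = 1; no seniors → C(3,3) = 1.
Both groups omitted at once is impossible, so 20 − 2 = 18.

18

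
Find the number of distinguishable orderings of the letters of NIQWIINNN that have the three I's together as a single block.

Treat the 3 copies of I as a single block. The multiset to arrange is then {III, N, N, N, N, Q, W}, 7 items in all.
That gives (7)!/(4!) = 210 arrangements.

210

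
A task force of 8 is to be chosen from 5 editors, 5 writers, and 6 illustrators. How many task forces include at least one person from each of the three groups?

Total 8-person selections from all 16: C(16,8) = 12870.
Selections missing a whole group: no editors → C(11,8) = 165; no writers → C(11,8) = 165; no illustrators → C(10,8) = 45.
Add back selections omitting two groups (i.e. drawn from a single group): C(5,8) + C(5,8) + C(6,8) = 0.
By inclusion–exclusion: 12870 − 375 + 0 = 12495.

12495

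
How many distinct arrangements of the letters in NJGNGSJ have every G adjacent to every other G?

180

Treat the 2 copies of G as a single block. The multiset to arrange is then {GG, J, J, N, N, S}, 6 items in all.
That gives (6)!/(2!·2!) = 180 arrangements.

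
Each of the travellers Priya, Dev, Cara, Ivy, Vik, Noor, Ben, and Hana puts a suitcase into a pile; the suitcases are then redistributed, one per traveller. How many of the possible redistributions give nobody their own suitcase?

This is the derangement count D_8: permutations of 8 items with no fixed point.
By inclusion–exclusion this is Σ_{j=0}^{8} (−1)^j C(8,j)·(8−j)!.
Computing: 40320 − 40320 + 20160 − 6720 + 1680 − 336 + 56 − 8 + 1 = 14833.

14833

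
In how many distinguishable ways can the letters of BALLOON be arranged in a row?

BALLOON has 7 letters with L appearing twice and O appearing twice.
The number of distinct arrangements is 7!/(2!·2!) = 5040/4 = 1260.

1260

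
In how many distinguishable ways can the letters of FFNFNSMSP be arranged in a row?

15120

FFNFNSMSP has 9 letters with F appearing 3 times, N appearing twice, and S appearing twice.
The number of distinct arrangements is 9!/(3!·2!·2!) = 362880/24 = 15120.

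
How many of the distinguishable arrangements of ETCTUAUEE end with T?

3360

Fix T in the last position and arrange the remaining 8 letters.
Those 8 letters have E appearing 3 times and U appearing twice, giving (8)!/(3!·2!) = 3360.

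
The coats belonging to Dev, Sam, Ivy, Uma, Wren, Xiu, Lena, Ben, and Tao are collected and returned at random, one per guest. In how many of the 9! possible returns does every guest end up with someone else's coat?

133496

Count assignments avoiding every fixed point. For any j of the 9 guests fixed to their own coat, the other 9−j can be arranged in (9−j)! ways.
By inclusion–exclusion this is Σ_{j=0}^{9} (−1)^j C(9,j)·(9−j)!.
Computing: 362880 − 362880 + 181440 − 60480 + 15120 − 3024 + 504 − 72 + 9 − 1 = 133496.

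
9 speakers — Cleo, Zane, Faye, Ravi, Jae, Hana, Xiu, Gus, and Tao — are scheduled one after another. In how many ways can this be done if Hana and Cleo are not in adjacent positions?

282240

There are 9! = 362880 arrangements in all. If Hana and Cleo are adjacent, merging them into one block gives 2·(8)! = 80640 arrangements.
Complementary counting: 362880 − 80640 = 282240.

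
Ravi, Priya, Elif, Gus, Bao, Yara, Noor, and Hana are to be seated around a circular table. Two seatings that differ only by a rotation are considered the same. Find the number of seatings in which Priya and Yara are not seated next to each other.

3600

Without the restriction there are (7)! = 5040 seatings.
Seatings with Priya beside Yara: treat them as a block with 2 internal orders, giving 2 × (6)! = 1440.
Subtracting, 5040 − 1440 = 3600.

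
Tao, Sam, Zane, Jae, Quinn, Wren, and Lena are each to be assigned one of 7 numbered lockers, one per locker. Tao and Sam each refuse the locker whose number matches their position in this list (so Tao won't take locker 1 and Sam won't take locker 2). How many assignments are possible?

Let Aᵢ (for i ∈ {1, 2}) be the placements that put person i in their forbidden locker. Any j of these fix j positions, leaving (7−j)! ways to fill the rest, and there are C(2,j) ways to pick which j.
By inclusion–exclusion, the number of valid placements is Σ_{j=0}^{2} (−1)^j C(2,j)·(7−j)!.
Computing: 5040 − 1440 + 120 = 3720.

3720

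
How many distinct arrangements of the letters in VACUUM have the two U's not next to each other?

240

Total arrangements of VACUUM: 6!/(2!) = 360.
If the two U's are adjacent, glue them into one block, leaving 5 items to arrange: (5)! = 120 ways.
Subtracting, 360 − 120 = 240 arrangements keep the U's apart.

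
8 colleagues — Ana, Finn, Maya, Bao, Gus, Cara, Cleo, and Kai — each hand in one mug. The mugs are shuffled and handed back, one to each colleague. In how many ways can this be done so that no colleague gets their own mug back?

14833

This is the derangement count D_8: permutations of 8 items with no fixed point.
By inclusion–exclusion this is Σ_{j=0}^{8} (−1)^j C(8,j)·(8−j)!.
Computing: 40320 − 40320 + 20160 − 6720 + 1680 − 336 + 56 − 8 + 1 = 14833.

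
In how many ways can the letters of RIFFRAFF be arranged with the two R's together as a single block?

210

Treat the 2 copies of R as a single block. The multiset to arrange is then {RR, A, F, F, F, F, I}, 7 items in all.
That gives (7)!/(4!) = 210 arrangements.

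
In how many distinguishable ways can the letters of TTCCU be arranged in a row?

30

TTCCU has 5 letters with C appearing twice and T appearing twice.
The number of distinct arrangements is 5!/(2!·2!) = 120/4 = 30.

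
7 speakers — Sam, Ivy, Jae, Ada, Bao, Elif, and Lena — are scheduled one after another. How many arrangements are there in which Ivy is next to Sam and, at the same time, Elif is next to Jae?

480

Treat {Ivy,Sam} as one block (2 orders) and {Elif,Jae} as another (2 orders).
That leaves 5 units to arrange: 2 × 2 × 5! = 4 × 120 = 480.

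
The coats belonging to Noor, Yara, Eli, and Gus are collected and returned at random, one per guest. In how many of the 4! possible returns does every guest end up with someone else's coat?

Count assignments avoiding every fixed point. For any j of the 4 guests fixed to their own coat, the other 4−j can be arranged in (4−j)! ways.
By inclusion–exclusion this is Σ_{j=0}^{4} (−1)^j C(4,j)·(4−j)!.
Computing: 24 − 24 + 12 − 4 + 1 = 9.

9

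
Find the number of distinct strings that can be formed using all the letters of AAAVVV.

20

The 6 letters of AAAVVV have repeats: A appearing 3 times and V appearing 3 times.
So there are 6! / (3!·3!) = 20 distinguishable arrangements.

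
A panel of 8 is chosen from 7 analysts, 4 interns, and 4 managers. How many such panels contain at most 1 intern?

Split by how many interns are chosen (0 through 1).
Sum: C(4,0)·C(11,8) + C(4,1)·C(11,7) = 165 + 1320 = 1485.

1485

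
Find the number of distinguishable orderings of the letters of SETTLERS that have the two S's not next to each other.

3780

There are 8!/(2!·2!·2!) = 5040 arrangements of SETTLERS in total.
If the two S's are adjacent, glue them into one block, leaving 7 items to arrange: (7)!/(2!·2!) = 1260 ways.
Hence 5040 − 1260 = 3780.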